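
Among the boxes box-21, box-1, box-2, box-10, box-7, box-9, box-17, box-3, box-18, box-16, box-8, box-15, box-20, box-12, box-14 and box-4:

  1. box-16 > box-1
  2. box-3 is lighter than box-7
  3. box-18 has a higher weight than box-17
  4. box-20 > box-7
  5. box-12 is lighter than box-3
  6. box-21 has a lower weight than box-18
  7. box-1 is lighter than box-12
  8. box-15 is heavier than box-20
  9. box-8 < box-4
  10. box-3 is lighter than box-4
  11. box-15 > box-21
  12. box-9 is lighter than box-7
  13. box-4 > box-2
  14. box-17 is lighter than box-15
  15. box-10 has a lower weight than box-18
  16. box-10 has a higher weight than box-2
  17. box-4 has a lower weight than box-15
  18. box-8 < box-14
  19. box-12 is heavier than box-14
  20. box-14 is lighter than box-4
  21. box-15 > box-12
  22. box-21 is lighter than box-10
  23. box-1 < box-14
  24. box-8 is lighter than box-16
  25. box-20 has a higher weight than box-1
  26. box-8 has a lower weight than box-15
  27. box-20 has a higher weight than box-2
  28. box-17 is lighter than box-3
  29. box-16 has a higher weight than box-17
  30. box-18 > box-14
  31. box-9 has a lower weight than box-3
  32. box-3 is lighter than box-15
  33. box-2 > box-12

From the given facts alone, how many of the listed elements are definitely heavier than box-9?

Directly above box-9: box-3, box-7.
One step further: box-20, box-4, box-15 (5 so far).
No other element is forced above box-9 by the given relations, so the count is 5.

5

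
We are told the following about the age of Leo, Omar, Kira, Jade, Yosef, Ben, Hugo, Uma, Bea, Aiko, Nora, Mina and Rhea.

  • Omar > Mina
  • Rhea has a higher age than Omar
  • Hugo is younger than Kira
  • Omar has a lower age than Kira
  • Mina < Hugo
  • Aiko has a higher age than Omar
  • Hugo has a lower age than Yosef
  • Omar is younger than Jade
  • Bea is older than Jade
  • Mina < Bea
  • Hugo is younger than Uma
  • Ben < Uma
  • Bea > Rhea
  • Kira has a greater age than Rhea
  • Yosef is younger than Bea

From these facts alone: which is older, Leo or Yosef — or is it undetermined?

Following every chain through Leo: nothing is chained to Leo.
Yosef is not reached, and no chain runs the other way from Yosef to Leo.
So the given relations leave the order of Leo and Yosef undetermined.

undetermined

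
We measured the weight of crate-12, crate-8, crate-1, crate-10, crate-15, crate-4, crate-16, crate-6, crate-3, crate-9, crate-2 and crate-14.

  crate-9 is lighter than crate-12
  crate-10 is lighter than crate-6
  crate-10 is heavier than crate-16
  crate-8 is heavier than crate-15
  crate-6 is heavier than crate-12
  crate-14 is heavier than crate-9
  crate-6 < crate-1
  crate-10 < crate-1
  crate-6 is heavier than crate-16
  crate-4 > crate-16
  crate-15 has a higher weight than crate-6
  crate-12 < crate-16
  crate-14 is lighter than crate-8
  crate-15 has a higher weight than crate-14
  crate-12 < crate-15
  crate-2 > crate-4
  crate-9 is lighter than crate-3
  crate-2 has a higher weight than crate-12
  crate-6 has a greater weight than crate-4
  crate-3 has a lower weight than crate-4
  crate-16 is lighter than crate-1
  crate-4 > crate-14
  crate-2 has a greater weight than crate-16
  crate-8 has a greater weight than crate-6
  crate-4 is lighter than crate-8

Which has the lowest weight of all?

Chaining upward from crate-9: directly above it, crate-12, crate-3, crate-14; then crate-16, crate-4, crate-6, crate-15, crate-2, crate-8; then crate-10, crate-1.
That covers every other element, and nothing is given below crate-9, so crate-9 is the lowest weight.

crate-9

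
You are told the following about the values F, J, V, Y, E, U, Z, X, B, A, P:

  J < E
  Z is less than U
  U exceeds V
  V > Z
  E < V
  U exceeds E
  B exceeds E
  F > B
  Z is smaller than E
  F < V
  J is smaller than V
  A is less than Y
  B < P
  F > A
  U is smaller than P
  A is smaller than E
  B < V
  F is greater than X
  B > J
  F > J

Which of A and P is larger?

A < E < B < V < U < P, by transitivity through E, B, V, U.
So A < P; P is the larger of the two.

P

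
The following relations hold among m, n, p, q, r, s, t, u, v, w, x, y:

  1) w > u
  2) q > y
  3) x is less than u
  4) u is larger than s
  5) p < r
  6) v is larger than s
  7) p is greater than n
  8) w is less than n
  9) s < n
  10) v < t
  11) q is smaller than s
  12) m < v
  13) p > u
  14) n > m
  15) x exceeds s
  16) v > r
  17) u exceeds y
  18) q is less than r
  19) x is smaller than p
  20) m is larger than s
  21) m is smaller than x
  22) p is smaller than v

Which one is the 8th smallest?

n

The consecutive relations fix a unique order: y < q < s < m < x < u < w < n < p < r < v < t.
The 8th smallest is n.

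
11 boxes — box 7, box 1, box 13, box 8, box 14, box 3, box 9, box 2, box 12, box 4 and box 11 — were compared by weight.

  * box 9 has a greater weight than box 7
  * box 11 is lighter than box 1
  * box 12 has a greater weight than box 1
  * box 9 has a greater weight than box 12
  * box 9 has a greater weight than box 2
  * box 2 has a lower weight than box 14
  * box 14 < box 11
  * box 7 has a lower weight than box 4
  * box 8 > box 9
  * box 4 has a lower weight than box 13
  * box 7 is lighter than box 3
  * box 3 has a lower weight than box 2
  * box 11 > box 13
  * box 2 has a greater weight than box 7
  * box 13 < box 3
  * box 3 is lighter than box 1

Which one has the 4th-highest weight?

The consecutive relations fix a unique order: box 7 < box 4 < box 13 < box 3 < box 2 < box 14 < box 11 < box 1 < box 12 < box 9 < box 8.
Counting 4 from the largest end gives box 1.

box 1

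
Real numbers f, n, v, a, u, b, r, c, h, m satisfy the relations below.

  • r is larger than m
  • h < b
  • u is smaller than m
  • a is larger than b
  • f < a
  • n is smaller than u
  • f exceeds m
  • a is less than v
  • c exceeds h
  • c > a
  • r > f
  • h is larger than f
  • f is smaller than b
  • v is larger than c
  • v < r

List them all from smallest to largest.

Nothing is placed below n, so it is least; from there n < u; u < m; m < f; f < h; h < b; b < a; a < c; c < v; v < r, each given directly.

n < u < m < f < h < b < a < c < v < r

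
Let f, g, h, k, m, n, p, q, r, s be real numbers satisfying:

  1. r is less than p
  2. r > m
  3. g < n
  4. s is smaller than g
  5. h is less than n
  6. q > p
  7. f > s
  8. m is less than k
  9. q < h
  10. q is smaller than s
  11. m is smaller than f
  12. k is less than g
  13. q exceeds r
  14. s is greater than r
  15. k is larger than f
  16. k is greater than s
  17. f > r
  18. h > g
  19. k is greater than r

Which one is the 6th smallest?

f

Chaining the given pairs: m < r < p < q < s < f < k < g < h < n.
Counting 6 from the smallest end gives f.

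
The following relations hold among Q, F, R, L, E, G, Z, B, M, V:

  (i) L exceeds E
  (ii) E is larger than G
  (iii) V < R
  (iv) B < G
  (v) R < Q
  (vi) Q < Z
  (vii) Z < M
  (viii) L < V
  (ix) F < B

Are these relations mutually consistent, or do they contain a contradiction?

Every relation is compatible with F < B < G < E < L < V < R < Q < Z < M; the set is consistent.

consistent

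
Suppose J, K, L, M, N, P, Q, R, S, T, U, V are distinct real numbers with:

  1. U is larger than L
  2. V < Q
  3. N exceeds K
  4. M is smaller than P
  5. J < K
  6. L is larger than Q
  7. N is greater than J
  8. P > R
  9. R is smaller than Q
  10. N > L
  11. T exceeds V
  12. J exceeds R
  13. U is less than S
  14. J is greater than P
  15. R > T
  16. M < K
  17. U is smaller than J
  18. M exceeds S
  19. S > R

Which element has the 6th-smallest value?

U

Piecing the relations together gives one ordering: V < T < R < Q < L < U < S < M < P < J < K < N.
The 6th smallest is U.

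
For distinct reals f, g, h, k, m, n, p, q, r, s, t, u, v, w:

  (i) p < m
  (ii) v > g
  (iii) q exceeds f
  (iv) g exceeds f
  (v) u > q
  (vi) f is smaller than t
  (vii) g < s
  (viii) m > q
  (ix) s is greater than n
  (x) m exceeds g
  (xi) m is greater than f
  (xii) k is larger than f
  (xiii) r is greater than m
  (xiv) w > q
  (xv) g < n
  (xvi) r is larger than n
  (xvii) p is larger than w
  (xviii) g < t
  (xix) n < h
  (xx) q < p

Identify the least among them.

Chaining upward from f: directly above it, k, q, g, m, t; then n, s, w, v, p, r, u; then h.
That covers every other element, and nothing is given below f, so f is the least.

f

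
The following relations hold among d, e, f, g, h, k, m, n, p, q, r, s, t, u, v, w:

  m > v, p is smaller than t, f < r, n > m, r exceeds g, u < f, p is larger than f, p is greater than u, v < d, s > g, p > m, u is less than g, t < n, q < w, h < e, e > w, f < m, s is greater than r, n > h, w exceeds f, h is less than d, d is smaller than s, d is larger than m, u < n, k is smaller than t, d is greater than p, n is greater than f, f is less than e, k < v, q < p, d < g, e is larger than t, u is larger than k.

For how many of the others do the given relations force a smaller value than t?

7

The elements the relations force below t are q, k, u, v, f, m, p — no chain reaches any other.
That is 7.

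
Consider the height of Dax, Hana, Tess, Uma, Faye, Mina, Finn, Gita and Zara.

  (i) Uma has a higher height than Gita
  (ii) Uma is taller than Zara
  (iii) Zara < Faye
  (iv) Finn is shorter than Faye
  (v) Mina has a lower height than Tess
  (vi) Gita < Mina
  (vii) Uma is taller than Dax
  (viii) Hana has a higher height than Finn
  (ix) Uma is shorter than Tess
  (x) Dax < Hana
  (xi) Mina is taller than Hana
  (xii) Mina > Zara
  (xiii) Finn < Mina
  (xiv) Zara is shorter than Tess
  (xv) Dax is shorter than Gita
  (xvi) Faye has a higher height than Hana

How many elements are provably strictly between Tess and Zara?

The relations place Zara below Tess. An element lies strictly between them when it is forced above Zara and also forced below Tess.
Above Zara: {Mina, Faye, Uma}. Below Tess: {Finn, Dax, Hana, Gita, Mina, Uma}.
Intersection: {Mina, Uma} — 2.

2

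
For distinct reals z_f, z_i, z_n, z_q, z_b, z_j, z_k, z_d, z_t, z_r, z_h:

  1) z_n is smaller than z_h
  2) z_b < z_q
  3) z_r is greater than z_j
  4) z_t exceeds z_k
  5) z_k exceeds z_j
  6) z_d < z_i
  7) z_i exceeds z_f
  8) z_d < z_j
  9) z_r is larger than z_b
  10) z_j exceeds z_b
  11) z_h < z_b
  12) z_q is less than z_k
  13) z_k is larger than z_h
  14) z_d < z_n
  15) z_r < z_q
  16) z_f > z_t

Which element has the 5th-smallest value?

z_j

Piecing the relations together gives one ordering: z_d < z_n < z_h < z_b < z_j < z_r < z_q < z_k < z_t < z_f < z_i.
The 5th smallest is z_j.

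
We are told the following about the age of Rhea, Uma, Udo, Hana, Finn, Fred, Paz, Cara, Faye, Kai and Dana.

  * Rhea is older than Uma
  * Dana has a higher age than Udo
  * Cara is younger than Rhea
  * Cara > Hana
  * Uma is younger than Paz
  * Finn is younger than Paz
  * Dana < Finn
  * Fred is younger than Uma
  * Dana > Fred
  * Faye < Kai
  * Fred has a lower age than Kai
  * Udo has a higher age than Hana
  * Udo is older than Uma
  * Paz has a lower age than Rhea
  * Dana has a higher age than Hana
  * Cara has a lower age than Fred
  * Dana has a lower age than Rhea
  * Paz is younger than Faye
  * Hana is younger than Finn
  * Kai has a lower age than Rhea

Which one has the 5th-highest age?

Piecing the relations together gives one ordering: Hana < Cara < Fred < Uma < Udo < Dana < Finn < Paz < Faye < Kai < Rhea.
Counting 5 from the largest end gives Finn.

Finn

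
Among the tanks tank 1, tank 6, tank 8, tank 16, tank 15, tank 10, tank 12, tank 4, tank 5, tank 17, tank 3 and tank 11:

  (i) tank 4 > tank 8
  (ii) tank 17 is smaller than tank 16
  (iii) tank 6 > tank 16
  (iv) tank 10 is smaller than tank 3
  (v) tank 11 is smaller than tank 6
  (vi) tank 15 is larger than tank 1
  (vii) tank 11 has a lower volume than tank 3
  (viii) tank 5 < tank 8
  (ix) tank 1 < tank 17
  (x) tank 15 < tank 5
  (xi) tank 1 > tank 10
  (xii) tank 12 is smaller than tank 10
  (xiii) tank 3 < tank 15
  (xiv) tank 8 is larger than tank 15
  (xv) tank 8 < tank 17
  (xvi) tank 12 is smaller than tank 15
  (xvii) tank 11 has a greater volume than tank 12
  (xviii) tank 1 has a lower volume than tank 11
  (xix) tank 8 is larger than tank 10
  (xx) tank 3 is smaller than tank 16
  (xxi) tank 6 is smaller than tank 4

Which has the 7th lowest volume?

The consecutive relations fix a unique order: tank 12 < tank 10 < tank 1 < tank 11 < tank 3 < tank 15 < tank 5 < tank 8 < tank 17 < tank 16 < tank 6 < tank 4.
Counting 7 from the smallest end gives tank 5.

tank 5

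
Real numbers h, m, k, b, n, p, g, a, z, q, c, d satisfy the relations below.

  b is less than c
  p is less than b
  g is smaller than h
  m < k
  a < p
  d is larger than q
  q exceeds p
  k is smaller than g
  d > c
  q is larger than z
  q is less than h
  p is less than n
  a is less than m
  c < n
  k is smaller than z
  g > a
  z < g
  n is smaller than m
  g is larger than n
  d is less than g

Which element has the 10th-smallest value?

d

Piecing the relations together gives one ordering: a < p < b < c < n < m < k < z < q < d < g < h.
The 10th smallest is d.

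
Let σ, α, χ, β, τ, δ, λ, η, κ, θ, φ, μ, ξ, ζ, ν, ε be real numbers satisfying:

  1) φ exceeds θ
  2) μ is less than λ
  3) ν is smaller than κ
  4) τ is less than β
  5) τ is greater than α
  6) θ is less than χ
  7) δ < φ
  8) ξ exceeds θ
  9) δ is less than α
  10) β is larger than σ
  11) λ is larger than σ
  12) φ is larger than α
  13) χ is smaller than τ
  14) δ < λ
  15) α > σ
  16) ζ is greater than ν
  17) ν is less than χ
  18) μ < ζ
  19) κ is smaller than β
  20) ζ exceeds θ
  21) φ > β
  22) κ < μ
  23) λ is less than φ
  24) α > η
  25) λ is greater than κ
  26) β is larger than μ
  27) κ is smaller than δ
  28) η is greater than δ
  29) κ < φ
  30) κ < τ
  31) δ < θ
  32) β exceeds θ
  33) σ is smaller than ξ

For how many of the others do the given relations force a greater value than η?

The elements the relations force above η are α, τ, β, φ — no chain reaches any other.
That is 4.

4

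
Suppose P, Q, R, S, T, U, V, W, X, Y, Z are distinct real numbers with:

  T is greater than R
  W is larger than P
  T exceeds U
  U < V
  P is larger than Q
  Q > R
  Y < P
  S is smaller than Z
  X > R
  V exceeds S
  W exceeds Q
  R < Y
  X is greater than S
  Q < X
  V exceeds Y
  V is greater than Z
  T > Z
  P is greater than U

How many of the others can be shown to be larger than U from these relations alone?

From U the given relations immediately reach P, T, V.
From those, W — 4 in total.
Nothing else is reachable above U; 4 in all.

4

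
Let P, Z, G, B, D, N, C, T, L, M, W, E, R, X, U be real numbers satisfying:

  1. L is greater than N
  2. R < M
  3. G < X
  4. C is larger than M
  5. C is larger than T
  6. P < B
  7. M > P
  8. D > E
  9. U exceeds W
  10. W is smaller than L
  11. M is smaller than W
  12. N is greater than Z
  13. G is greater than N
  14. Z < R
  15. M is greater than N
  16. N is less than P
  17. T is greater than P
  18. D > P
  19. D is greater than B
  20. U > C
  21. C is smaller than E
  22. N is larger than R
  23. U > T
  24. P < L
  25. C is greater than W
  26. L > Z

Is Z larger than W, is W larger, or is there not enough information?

W

Following the relations from Z: Z < R < N < P < M < W.
So W is larger.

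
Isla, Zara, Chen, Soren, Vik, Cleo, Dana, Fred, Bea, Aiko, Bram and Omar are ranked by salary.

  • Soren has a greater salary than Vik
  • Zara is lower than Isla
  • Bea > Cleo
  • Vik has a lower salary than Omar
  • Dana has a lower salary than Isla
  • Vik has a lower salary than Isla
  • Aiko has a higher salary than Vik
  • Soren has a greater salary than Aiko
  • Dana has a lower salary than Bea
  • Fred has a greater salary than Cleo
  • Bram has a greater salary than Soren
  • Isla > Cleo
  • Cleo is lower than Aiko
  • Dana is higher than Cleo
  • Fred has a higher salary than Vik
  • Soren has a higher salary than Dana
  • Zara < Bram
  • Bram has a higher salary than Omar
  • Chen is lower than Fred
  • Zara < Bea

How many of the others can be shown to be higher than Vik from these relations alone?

From Vik the given relations immediately reach Isla, Fred, Aiko, Omar, Soren.
From those, Bram — 6 in total.
No other element is forced above Vik by the given relations, so the count is 6.

6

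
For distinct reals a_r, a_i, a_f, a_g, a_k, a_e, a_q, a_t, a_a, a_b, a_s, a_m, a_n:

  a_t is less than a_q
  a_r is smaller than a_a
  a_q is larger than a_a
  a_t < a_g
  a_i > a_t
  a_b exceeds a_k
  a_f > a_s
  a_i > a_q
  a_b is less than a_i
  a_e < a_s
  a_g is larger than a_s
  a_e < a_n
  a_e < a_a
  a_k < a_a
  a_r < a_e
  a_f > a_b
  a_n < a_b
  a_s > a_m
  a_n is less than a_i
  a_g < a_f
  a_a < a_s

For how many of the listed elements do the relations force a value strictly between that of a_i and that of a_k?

Chaining upward from a_k reaches: a_a, a_b, a_s, a_g, a_q, a_f.
Chaining downward from a_i reaches: a_t, a_r, a_e, a_n, a_a, a_b, a_q.
Strictly between a_k and a_i are those in both lists: a_a, a_b, a_q — 3 elements.

3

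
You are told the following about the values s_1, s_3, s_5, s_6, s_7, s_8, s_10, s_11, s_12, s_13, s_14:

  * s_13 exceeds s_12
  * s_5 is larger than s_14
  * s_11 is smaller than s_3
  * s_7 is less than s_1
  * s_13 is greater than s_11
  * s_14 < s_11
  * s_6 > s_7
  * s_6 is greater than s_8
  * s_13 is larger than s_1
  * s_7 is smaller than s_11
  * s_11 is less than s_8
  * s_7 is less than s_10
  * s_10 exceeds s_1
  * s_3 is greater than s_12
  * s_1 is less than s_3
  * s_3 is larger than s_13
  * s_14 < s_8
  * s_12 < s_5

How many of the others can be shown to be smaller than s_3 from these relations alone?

6

From s_3 the given relations immediately reach s_1, s_11, s_12, s_13.
From those, s_14, s_7 — 6 in total.
Nothing else is reachable below s_3; 6 in all.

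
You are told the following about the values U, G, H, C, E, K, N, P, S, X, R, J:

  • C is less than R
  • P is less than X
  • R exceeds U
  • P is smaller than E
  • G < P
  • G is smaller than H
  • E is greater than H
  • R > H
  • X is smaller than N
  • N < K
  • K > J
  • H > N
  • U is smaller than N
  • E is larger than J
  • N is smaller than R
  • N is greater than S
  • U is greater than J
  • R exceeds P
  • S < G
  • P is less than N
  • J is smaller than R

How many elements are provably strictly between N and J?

The relations place J below N. An element lies strictly between them when it is forced above J and also forced below N.
Above J: {U, H, R, E, K}. Below N: {S, G, U, P, X}.
Intersection: {U} — 1.

1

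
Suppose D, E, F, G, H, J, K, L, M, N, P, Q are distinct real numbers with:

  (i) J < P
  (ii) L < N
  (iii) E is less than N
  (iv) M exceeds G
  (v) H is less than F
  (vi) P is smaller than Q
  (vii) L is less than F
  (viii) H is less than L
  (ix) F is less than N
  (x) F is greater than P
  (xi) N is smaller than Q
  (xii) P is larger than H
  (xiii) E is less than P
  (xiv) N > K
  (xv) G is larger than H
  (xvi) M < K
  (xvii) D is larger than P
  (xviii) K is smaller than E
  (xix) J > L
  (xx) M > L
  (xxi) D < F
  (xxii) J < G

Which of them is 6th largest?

Chaining the given pairs: H < L < J < G < M < K < E < P < D < F < N < Q.
The 6th largest is E.

E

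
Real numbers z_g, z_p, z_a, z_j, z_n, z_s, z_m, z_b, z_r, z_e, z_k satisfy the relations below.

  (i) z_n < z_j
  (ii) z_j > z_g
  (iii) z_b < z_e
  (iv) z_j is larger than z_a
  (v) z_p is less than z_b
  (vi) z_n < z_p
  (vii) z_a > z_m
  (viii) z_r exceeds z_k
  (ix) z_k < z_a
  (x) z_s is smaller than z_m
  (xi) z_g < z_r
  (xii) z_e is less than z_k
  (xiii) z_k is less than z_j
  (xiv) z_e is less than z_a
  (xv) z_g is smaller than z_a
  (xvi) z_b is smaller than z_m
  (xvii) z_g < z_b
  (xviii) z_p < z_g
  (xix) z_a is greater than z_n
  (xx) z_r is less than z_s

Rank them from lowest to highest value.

z_n < z_p < z_g < z_b < z_e < z_k < z_r < z_s < z_m < z_a < z_j

Nothing is placed below z_n, so it is least; from there z_n < z_p; z_p < z_g; z_g < z_b; z_b < z_e; z_e < z_k; z_k < z_r; z_r < z_s; z_s < z_m; z_m < z_a; z_a < z_j, each given directly.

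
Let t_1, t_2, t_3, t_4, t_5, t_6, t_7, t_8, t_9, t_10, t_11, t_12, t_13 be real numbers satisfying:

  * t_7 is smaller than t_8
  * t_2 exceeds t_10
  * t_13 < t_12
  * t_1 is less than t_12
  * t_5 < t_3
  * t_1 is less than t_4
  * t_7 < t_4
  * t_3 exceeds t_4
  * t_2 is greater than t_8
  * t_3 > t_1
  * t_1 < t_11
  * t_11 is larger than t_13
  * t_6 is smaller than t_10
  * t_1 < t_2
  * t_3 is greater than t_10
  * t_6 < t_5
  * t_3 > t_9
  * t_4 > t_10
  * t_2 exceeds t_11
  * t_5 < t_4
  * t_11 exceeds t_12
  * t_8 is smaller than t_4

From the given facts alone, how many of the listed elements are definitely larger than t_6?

5

Directly above t_6: t_10, t_5.
One step further: t_2, t_4, t_3 (5 so far).
No other element is forced above t_6 by the given relations, so the count is 5.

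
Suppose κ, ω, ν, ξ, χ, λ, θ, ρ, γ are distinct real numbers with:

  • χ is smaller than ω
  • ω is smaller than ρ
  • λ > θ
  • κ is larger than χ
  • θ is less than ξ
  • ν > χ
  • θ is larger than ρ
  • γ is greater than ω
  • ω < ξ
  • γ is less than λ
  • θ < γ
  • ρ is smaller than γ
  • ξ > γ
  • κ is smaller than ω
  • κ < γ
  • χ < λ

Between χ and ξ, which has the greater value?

Chaining the given relations: χ < κ < ω < ρ < θ < γ < ξ.
So χ < ξ; ξ is the larger of the two.

ξ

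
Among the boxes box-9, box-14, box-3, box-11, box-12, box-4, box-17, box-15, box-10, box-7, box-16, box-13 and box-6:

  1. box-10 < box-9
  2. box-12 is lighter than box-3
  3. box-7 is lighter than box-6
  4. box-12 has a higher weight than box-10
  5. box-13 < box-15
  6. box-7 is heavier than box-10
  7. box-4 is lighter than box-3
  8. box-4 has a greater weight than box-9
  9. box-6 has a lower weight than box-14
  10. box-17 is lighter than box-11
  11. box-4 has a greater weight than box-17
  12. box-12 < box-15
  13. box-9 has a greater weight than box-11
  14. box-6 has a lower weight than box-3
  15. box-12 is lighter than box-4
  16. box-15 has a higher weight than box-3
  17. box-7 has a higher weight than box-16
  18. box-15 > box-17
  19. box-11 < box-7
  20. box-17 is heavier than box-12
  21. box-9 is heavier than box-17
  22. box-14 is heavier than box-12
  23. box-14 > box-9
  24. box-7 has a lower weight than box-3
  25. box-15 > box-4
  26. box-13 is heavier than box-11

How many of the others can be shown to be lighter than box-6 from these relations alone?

Directly below box-6: box-7.
One step further: box-10, box-16, box-11 (4 so far).
One step further: box-17 (5 so far).
One step further: box-12 (6 so far).
No other element is forced below box-6 by the given relations, so the count is 6.

6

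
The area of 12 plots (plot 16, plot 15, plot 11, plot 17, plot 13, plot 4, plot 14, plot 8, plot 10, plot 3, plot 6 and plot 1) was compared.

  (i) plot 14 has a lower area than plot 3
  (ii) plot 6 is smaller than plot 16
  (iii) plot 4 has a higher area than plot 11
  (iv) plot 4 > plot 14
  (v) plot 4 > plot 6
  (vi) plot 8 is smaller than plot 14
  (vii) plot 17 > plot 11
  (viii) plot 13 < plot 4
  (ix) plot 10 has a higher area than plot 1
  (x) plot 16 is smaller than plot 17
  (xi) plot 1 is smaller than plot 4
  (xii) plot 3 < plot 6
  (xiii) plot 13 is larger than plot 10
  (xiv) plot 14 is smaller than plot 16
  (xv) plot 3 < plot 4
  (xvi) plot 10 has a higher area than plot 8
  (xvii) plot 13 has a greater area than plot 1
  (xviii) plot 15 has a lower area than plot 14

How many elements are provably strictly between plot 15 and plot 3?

1

Chaining upward from plot 15 reaches: plot 14, plot 6, plot 16, plot 4, plot 17.
Chaining downward from plot 3 reaches: plot 8, plot 14.
Strictly between plot 15 and plot 3 are those in both lists: plot 14 — 1 element.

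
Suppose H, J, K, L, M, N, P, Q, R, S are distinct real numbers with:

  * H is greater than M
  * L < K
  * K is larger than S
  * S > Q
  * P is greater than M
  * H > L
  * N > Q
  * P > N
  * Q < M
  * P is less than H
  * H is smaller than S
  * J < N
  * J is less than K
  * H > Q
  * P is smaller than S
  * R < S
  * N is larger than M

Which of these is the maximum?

K

Chaining downward from K: directly below it, L, J, S; then Q, R, P, H; then M, N.
That covers every other element, and nothing is given above K, so K is the maximum.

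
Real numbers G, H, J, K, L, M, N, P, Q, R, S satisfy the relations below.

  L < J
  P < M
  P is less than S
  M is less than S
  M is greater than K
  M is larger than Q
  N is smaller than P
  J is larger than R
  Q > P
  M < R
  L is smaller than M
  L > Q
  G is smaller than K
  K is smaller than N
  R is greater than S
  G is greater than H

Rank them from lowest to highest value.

Nothing is placed below H, so it is least; from there H < G; G < K; K < N; N < P; P < Q; Q < L; L < M; M < S; S < R; R < J, each given directly.

H < G < K < N < P < Q < L < M < S < R < J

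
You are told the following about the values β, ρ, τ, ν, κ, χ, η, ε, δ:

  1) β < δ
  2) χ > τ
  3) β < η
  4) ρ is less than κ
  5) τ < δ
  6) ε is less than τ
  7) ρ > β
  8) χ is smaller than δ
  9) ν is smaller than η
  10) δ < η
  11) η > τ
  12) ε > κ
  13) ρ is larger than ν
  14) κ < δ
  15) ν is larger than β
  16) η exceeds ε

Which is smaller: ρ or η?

Link the given pairs in sequence: ρ < κ; κ < ε; ε < τ; τ < χ; χ < δ; δ < η.
Together: ρ < κ < ε < τ < χ < δ < η.
So ρ < η; ρ is the smaller of the two.

ρ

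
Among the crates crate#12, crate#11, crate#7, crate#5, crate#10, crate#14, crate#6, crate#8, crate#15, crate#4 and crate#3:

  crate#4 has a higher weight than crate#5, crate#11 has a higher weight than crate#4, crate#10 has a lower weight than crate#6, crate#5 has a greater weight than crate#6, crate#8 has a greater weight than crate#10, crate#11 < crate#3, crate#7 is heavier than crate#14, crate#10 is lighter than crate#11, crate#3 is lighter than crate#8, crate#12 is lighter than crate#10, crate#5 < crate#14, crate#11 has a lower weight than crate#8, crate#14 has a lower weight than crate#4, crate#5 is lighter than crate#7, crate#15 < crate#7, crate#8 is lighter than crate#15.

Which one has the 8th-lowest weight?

The consecutive relations fix a unique order: crate#12 < crate#10 < crate#6 < crate#5 < crate#14 < crate#4 < crate#11 < crate#3 < crate#8 < crate#15 < crate#7.
The 8th smallest is crate#3.

crate#3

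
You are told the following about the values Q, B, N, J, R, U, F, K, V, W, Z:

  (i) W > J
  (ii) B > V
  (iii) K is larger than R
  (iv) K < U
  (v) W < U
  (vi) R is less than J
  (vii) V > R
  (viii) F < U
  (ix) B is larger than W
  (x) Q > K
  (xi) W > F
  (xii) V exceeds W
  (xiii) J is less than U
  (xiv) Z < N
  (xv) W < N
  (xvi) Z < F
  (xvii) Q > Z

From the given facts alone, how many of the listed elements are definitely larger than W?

Directly above W: V, B, N, U.
No other element is forced above W by the given relations, so the count is 4.

4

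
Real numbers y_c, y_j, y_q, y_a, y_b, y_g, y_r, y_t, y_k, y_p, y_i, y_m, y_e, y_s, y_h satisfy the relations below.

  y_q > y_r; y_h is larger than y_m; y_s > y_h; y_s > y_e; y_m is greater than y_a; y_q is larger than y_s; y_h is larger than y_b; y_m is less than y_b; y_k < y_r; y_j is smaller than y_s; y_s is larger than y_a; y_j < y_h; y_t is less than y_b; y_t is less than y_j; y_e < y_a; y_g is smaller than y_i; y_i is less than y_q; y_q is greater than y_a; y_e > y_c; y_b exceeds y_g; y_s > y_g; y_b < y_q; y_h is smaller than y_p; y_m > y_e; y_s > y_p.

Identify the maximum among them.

Chaining downward from y_q: directly below it, y_a, y_b, y_i, y_s, y_r; then y_e, y_t, y_j, y_k, y_m, y_g, y_h, y_p; then y_c.
That covers every other element, and nothing is given above y_q, so y_q is the maximum.

y_q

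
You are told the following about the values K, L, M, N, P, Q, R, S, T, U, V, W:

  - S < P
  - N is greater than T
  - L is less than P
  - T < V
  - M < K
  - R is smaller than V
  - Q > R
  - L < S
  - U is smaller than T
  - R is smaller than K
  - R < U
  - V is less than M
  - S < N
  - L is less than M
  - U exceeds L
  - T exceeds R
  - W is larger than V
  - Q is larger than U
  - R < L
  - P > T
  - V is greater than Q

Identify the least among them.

R

Chaining upward from R: directly above it, L, U, T, Q, V, K; then S, M, P, N, W.
That covers every other element, and nothing is given below R, so R is the least.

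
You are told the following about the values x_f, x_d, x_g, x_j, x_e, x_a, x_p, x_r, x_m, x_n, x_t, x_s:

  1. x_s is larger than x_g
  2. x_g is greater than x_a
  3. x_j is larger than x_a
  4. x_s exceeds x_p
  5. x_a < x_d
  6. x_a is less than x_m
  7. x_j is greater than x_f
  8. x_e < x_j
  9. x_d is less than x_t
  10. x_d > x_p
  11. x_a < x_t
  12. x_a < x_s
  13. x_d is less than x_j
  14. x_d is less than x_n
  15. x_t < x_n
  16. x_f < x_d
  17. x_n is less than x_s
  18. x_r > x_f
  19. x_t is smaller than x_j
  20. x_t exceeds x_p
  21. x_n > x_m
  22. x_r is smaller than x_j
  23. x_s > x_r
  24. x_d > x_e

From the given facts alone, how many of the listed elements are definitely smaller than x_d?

4

From x_d the given relations immediately reach x_a, x_p, x_f, x_e.
Nothing else is reachable below x_d; 4 in all.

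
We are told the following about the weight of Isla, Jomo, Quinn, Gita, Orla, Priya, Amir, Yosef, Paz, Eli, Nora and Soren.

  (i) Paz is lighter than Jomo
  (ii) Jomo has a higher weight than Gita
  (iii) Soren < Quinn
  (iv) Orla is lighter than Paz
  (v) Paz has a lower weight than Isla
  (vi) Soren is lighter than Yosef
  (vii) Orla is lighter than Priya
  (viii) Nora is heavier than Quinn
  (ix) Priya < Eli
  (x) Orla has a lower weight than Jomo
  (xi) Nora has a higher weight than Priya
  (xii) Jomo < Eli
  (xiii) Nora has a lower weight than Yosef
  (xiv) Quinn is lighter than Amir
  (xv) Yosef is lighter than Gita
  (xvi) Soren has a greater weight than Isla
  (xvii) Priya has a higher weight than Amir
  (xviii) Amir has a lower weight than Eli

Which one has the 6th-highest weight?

Priya

The consecutive relations fix a unique order: Orla < Paz < Isla < Soren < Quinn < Amir < Priya < Nora < Yosef < Gita < Jomo < Eli.
The 6th largest is Priya.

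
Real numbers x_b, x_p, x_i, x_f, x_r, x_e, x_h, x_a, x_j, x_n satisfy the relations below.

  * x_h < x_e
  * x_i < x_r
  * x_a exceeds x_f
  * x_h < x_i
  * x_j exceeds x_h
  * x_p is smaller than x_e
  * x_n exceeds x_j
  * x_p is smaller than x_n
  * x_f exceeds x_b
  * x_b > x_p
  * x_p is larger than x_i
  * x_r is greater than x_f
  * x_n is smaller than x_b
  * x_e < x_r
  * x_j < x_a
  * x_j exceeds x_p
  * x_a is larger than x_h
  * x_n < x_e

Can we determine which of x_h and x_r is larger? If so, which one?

x_h < x_i and x_i < x_p give x_h < x_p.
With x_p < x_j: x_h < x_i < x_p < x_j.
With x_j < x_n: x_h < x_i < x_p < x_j < x_n.
Then x_n < x_b extends the chain to x_b.
Then x_b < x_f extends the chain to x_f.
With x_f < x_r: x_h < x_i < x_p < x_j < x_n < x_b < x_f < x_r.
So x_r is larger.

x_r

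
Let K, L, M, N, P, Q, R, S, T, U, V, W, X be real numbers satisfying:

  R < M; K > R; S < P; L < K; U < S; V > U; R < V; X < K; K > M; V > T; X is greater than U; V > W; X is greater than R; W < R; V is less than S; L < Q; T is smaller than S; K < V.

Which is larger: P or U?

P

U < X and X < K give U < K.
Then K < V extends the chain to V.
Then V < S extends the chain to S.
With S < P: U < X < K < V < S < P.
So U < P; P is the larger of the two.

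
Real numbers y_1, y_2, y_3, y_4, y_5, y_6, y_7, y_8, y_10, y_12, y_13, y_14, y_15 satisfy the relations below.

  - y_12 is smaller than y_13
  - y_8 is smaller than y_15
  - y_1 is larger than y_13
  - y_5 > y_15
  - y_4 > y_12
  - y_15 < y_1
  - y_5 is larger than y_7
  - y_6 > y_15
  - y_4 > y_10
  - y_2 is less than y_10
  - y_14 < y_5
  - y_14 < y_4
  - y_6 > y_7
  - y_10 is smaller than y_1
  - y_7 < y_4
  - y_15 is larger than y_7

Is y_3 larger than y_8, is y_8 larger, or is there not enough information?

undetermined

Following every chain through y_8: above y_8 we get y_15, y_6, y_1, y_5.
y_3 is not reached, and no chain runs the other way from y_3 to y_8.
So the given relations leave the order of y_8 and y_3 undetermined.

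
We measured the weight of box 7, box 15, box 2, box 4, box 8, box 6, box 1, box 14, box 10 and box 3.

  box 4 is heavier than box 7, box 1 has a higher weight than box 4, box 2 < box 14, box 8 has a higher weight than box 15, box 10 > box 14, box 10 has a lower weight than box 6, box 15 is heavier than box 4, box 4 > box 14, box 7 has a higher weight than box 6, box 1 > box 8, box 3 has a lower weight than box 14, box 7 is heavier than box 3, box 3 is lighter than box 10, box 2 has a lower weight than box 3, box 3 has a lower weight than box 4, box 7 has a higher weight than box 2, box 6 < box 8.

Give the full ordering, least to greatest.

box 2 < box 3 < box 14 < box 10 < box 6 < box 7 < box 4 < box 15 < box 8 < box 1

The consecutive links are each given: box 2 < box 3; box 3 < box 14; box 14 < box 10; box 10 < box 6; box 6 < box 7; box 7 < box 4; box 4 < box 15; box 15 < box 8; box 8 < box 1.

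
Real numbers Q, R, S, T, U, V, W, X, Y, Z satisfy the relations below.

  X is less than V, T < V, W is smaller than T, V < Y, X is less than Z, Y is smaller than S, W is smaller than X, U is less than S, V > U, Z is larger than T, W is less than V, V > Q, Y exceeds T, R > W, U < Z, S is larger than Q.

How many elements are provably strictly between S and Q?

The relations place Q below S. An element lies strictly between them when it is forced above Q and also forced below S.
Above Q: {V, Y}. Below S: {U, W, T, X, V, Y}.
Intersection: {V, Y} — 2.

2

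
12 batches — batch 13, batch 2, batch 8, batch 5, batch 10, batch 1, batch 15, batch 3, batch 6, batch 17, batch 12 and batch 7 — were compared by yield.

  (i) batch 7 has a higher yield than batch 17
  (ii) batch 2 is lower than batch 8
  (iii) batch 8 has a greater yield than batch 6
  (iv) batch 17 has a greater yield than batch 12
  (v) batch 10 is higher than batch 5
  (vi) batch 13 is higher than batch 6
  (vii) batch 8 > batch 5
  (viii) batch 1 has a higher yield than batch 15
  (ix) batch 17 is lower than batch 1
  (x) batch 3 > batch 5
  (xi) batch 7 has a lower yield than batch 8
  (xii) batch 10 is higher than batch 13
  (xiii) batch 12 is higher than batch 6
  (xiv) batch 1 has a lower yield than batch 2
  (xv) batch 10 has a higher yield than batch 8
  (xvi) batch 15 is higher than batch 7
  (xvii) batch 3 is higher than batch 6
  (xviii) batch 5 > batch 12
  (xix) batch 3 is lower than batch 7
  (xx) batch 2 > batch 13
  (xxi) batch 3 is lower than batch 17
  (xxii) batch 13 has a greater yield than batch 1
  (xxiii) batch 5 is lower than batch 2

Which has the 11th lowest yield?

batch 8

Piecing the relations together gives one ordering: batch 6 < batch 12 < batch 5 < batch 3 < batch 17 < batch 7 < batch 15 < batch 1 < batch 13 < batch 2 < batch 8 < batch 10.
Counting 11 from the smallest end gives batch 8.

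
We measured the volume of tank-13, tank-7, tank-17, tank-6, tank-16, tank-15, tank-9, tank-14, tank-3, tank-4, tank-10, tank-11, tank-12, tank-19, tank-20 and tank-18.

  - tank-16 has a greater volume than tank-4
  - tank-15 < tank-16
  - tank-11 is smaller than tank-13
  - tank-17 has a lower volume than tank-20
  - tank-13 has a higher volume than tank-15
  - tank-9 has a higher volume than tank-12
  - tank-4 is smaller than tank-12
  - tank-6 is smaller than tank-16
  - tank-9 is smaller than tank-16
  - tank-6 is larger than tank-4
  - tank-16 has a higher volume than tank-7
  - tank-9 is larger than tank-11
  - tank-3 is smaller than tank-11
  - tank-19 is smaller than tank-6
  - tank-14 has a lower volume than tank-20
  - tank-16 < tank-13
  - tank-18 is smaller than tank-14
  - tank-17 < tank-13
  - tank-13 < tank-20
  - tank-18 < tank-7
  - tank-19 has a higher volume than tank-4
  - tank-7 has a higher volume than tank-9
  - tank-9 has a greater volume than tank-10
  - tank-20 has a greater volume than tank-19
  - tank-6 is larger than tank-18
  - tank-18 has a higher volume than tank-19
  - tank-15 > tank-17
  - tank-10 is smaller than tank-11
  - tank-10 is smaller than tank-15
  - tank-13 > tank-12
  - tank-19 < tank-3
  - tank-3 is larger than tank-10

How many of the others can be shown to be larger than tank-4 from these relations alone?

Directly above tank-4: tank-19, tank-12, tank-6, tank-16.
One step further: tank-3, tank-18, tank-9, tank-13, tank-20 (9 so far).
One step further: tank-11, tank-7, tank-14 (12 so far).
Nothing else is reachable above tank-4; 12 in all.

12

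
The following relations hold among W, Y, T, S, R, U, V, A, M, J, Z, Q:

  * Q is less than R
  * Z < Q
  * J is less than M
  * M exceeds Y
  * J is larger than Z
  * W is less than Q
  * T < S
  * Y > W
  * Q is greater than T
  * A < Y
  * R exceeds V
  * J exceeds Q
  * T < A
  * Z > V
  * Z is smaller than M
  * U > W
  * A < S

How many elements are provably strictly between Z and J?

1

Chaining upward from Z reaches: Q, R, M.
Chaining downward from J reaches: T, V, W, Q.
Strictly between Z and J are those in both lists: Q — 1 element.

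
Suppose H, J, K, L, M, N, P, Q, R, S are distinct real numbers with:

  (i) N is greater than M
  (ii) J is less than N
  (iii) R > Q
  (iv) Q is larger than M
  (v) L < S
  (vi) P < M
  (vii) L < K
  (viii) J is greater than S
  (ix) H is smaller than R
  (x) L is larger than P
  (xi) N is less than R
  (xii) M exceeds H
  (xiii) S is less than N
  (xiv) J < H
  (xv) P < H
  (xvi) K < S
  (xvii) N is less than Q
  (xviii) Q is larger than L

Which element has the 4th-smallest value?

Chaining the given pairs: P < L < K < S < J < H < M < N < Q < R.
Counting 4 from the smallest end gives S.

S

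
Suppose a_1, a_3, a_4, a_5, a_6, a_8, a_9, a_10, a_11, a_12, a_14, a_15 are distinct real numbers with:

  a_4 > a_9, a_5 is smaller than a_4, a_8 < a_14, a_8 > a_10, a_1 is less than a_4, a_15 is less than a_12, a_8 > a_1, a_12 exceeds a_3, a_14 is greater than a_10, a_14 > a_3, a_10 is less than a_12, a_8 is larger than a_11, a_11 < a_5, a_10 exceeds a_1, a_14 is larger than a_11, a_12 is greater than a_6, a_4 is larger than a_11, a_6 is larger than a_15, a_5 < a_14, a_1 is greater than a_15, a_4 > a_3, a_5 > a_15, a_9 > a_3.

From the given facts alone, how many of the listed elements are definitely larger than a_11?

4

From a_11 the given relations immediately reach a_5, a_8, a_4, a_14.
No other element is forced above a_11 by the given relations, so the count is 4.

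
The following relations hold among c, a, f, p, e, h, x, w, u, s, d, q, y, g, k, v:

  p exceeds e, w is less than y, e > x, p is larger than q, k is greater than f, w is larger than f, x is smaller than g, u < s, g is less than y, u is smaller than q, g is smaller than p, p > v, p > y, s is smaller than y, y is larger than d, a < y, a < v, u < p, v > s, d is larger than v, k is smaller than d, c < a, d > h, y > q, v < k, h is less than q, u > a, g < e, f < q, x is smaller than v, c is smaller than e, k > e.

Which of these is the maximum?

c is not greatest since c < a; x is not greatest since x < e; g is not greatest since g < y; e is not greatest since e < p; h is not greatest since h < q; f is not greatest since f < w; w is not greatest since w < y; a is not greatest since a < v; u is not greatest since u < s; s is not greatest since s < y; v is not greatest since v < p; k is not greatest since k < d; q is not greatest since q < p; d is not greatest since d < y; y is not greatest since y < p.
Only p has nothing above it, so p is the maximum.

p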